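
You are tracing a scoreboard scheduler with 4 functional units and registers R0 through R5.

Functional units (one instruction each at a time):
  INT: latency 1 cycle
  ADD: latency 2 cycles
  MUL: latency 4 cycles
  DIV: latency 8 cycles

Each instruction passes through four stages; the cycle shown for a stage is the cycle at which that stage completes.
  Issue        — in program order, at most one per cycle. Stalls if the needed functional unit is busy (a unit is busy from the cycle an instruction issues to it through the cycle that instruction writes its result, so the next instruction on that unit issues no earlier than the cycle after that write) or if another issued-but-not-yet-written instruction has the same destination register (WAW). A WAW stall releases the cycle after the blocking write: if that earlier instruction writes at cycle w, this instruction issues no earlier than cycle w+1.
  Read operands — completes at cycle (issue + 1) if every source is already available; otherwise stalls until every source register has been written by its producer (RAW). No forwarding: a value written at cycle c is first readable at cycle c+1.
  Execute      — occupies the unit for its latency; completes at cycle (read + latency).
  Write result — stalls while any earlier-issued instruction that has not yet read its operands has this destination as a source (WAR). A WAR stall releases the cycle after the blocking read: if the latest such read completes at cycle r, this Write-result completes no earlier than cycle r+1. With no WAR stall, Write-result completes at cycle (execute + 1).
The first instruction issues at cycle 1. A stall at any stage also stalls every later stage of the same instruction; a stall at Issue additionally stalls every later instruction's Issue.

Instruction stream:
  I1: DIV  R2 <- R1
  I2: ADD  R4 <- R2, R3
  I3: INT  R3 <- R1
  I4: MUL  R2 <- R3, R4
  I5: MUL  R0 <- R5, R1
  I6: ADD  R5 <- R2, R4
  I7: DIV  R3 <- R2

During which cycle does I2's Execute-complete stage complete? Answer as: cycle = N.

cycle = 14

t=1  issue I1 (DIV)
t=2  I1 read-ops | issue I2 (ADD)
t=3  issue I3 (INT)
t=4  I3 read-ops
t=5  I3 finished on INT
t=10  I1 finished on DIV
t=11  I1→R2
t=12  I2 read-ops | issue I4 (MUL)
t=13  I3→R3
t=14  I2 finished on ADD
t=15  I2→R4
t=16  I4 read-ops
t=20  I4 finished on MUL
t=21  I4→R2
t=22  issue I5 (MUL)
t=23  I5 read-ops | issue I6 (ADD)
t=24  I6 read-ops | issue I7 (DIV)
t=25  I7 read-ops
t=26  I6 finished on ADD
t=27  I5 finished on MUL | I6→R5
t=28  I5→R0
t=33  I7 finished on DIV
t=34  I7→R3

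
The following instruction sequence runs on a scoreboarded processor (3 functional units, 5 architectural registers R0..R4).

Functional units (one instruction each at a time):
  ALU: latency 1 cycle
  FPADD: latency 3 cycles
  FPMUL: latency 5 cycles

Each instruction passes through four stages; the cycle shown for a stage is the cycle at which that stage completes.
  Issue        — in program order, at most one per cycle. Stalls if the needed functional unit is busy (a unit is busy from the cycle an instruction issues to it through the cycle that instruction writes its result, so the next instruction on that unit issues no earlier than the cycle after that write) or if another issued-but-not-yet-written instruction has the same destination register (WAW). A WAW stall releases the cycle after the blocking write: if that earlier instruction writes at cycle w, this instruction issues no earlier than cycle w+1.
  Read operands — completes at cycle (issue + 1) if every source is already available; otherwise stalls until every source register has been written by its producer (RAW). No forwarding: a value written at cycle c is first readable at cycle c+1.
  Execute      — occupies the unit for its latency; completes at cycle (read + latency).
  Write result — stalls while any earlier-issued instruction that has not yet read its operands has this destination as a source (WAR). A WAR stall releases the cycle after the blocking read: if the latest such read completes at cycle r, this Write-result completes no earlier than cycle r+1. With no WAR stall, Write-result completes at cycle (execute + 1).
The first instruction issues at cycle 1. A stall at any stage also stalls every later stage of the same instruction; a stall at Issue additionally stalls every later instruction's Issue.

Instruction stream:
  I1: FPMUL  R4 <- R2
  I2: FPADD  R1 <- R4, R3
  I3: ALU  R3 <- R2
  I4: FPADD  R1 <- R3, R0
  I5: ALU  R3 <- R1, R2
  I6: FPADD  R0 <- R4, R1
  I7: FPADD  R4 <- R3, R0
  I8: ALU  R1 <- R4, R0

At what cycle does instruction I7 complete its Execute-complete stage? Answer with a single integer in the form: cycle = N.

cycle = 30

[1] I1 dispatched to FPMUL
[2] I1 operands ready · I2 dispatched to FPADD
[3] I3 dispatched to ALU
[4] I3 operands ready
[5] I3 complete
[7] I1 complete
[8] R4←I1
[9] I2 operands ready
[10] R3←I3
[12] I2 complete
[13] R1←I2
[14] I4 dispatched to FPADD
[15] I4 operands ready · I5 dispatched to ALU
[18] I4 complete
[19] R1←I4
[20] I5 operands ready · I6 dispatched to FPADD
[21] I5 complete · I6 operands ready
[22] R3←I5
[24] I6 complete
[25] R0←I6
[26] I7 dispatched to FPADD
[27] I7 operands ready · I8 dispatched to ALU
[30] I7 complete
[31] R4←I7
[32] I8 operands ready
[33] I8 complete
[34] R1←I8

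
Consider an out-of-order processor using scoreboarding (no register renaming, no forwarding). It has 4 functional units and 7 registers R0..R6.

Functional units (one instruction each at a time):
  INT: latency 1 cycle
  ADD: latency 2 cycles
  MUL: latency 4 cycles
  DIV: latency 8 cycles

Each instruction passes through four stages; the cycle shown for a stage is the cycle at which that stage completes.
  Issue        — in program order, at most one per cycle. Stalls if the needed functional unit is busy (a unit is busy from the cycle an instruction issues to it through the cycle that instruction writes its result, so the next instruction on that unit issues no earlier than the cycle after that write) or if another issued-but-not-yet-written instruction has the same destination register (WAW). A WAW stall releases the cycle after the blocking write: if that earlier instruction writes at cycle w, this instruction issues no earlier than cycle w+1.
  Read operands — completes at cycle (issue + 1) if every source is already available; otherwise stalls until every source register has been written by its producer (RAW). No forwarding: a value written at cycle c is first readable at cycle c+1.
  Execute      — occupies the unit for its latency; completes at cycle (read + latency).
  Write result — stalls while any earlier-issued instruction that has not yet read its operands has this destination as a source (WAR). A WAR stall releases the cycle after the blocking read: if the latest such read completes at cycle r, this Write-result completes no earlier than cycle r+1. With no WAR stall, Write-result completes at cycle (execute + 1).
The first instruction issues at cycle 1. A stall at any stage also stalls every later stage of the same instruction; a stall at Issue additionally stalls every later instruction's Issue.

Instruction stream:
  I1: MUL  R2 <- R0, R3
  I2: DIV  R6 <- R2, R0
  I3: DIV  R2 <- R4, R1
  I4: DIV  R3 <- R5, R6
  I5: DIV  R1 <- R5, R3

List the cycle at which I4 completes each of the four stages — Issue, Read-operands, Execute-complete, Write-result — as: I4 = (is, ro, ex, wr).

I1 -> (1, 2, 6, 7)
I2 -> (2, 8, 16, 17)  // RAW R2: wait I1 write@7
I3 -> (18, 19, 27, 28)  // struct: DIV busy until I2 writes@17
I4 -> (29, 30, 38, 39)  // struct: DIV busy until I3 writes@28
I5 -> (40, 41, 49, 50)  // struct: DIV busy until I4 writes@39

I4 = (29, 30, 38, 39)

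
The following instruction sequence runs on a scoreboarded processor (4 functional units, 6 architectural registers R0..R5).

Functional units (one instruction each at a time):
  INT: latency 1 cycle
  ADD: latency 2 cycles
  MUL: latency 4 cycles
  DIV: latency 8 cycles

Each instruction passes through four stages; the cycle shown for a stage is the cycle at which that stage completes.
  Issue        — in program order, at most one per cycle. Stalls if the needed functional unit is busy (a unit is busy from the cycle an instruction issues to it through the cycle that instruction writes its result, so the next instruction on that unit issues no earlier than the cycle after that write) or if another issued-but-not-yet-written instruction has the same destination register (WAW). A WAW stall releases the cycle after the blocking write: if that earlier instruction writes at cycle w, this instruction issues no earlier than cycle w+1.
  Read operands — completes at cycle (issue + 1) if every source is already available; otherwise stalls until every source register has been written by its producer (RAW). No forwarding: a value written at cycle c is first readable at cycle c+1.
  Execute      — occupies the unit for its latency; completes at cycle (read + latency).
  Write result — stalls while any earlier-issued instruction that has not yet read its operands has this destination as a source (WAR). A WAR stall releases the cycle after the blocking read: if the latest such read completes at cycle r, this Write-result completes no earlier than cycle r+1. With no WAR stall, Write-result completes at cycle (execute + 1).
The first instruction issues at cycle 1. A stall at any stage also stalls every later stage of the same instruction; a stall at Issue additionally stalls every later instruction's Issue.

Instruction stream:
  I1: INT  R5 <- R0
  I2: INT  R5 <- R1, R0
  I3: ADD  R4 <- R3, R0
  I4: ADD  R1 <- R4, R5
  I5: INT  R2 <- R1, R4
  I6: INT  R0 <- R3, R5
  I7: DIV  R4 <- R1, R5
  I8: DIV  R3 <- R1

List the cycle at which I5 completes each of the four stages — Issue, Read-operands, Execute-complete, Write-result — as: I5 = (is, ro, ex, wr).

I1 -> (1, 2, 3, 4)
I2 -> (5, 6, 7, 8)  // struct: INT busy until I1 writes@4
I3 -> (6, 7, 9, 10)
I4 -> (11, 12, 14, 15)  // struct: ADD busy until I3 writes@10
I5 -> (12, 16, 17, 18)  // RAW R1: wait I4 write@15
I6 -> (19, 20, 21, 22)  // struct: INT busy until I5 writes@18
I7 -> (20, 21, 29, 30)
I8 -> (31, 32, 40, 41)  // struct: DIV busy until I7 writes@30

I5 = (12, 16, 17, 18)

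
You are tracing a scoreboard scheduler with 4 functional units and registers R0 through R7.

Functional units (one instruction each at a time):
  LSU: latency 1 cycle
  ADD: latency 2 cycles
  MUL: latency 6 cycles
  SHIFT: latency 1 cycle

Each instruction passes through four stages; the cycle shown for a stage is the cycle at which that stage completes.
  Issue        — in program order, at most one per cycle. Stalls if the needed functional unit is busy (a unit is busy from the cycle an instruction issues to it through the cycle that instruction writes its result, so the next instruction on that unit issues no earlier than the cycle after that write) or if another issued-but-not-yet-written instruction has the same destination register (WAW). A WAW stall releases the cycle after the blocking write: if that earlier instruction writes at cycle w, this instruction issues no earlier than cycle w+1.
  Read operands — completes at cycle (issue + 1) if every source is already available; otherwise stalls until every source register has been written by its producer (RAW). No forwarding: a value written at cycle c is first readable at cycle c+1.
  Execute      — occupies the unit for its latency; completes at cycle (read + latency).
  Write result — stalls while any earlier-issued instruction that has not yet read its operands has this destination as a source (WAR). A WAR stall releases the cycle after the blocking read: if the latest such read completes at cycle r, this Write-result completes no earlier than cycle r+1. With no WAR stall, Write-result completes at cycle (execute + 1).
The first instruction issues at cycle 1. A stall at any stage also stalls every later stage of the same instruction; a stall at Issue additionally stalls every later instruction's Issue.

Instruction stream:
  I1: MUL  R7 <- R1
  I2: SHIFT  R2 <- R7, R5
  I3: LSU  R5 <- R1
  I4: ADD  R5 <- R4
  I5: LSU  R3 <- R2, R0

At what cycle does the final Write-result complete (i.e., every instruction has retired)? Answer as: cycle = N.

cycle = 16

t=1  I1 dispatched to MUL
t=2  I1 operands ready | I2 dispatched to SHIFT
t=3  I3 dispatched to LSU
t=4  I3 operands ready
t=5  I3 complete
t=8  I1 complete
t=9  R7←I1
t=10  I2 operands ready
t=11  I2 complete | R5←I3
t=12  R2←I2 | I4 dispatched to ADD
t=13  I4 operands ready | I5 dispatched to LSU
t=14  I5 operands ready
t=15  I4 complete | I5 complete
t=16  R5←I4 | R3←I5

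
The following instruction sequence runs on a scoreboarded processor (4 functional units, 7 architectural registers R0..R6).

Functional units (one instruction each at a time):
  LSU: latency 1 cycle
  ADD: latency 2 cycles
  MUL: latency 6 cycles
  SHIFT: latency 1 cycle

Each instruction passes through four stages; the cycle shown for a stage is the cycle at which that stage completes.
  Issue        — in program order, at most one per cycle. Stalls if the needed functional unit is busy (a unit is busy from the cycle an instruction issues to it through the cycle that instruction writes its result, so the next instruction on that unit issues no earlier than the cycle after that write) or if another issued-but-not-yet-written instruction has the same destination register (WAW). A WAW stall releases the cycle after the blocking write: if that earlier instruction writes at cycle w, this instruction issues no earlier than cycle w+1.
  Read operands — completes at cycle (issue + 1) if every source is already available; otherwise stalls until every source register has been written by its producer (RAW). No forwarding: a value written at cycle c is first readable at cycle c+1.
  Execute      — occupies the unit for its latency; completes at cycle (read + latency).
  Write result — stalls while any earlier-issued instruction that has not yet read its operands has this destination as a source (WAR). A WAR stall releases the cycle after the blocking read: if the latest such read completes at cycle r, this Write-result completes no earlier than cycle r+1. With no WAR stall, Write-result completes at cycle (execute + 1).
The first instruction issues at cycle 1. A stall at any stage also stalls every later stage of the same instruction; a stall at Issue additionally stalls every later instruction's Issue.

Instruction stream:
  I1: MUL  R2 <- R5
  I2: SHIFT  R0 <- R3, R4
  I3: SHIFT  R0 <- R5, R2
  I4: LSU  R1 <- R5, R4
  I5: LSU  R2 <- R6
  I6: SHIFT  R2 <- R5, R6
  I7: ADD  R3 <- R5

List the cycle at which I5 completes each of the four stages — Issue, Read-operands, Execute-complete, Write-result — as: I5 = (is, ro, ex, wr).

I5 = (11, 12, 13, 14)

[1] I1 issues→MUL
[2] I1 reads | I2 issues→SHIFT
[3] I2 reads
[4] I2 exec-done
[5] I2 writes R0
[6] I3 issues→SHIFT
[7] I4 issues→LSU
[8] I1 exec-done | I4 reads
[9] I1 writes R2 | I4 exec-done
[10] I3 reads | I4 writes R1
[11] I3 exec-done | I5 issues→LSU
[12] I3 writes R0 | I5 reads
[13] I5 exec-done
[14] I5 writes R2
[15] I6 issues→SHIFT
[16] I6 reads | I7 issues→ADD
[17] I6 exec-done | I7 reads
[18] I6 writes R2
[19] I7 exec-done
[20] I7 writes R3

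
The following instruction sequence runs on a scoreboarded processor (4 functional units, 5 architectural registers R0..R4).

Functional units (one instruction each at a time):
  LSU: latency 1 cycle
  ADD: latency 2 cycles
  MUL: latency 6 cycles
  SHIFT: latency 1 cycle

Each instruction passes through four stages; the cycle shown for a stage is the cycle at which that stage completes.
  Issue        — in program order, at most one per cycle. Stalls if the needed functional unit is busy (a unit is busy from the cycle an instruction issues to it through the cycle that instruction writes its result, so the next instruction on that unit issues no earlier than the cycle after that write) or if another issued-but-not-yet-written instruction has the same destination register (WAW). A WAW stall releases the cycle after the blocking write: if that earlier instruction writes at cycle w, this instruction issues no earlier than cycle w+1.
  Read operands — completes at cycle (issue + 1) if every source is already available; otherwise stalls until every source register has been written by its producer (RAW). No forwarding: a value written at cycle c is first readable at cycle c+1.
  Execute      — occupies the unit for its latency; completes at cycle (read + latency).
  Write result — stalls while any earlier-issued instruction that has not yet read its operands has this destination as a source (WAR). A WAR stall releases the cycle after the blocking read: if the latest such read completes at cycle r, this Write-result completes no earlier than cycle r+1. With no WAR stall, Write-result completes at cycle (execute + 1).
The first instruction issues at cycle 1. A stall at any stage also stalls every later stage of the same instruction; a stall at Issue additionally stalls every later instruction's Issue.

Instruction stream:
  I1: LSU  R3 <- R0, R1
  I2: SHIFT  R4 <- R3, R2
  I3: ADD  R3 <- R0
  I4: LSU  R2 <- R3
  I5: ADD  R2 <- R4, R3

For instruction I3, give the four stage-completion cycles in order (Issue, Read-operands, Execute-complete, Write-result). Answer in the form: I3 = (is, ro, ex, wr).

cycle 1: I1 dispatched to LSU
cycle 2: I1 operands ready | I2 dispatched to SHIFT
cycle 3: I1 complete
cycle 4: R3←I1
cycle 5: I2 operands ready | I3 dispatched to ADD
cycle 6: I2 complete | I3 operands ready | I4 dispatched to LSU
cycle 7: R4←I2
cycle 8: I3 complete
cycle 9: R3←I3
cycle 10: I4 operands ready
cycle 11: I4 complete
cycle 12: R2←I4
cycle 13: I5 dispatched to ADD
cycle 14: I5 operands ready
cycle 16: I5 complete
cycle 17: R2←I5

I3 = (5, 6, 8, 9)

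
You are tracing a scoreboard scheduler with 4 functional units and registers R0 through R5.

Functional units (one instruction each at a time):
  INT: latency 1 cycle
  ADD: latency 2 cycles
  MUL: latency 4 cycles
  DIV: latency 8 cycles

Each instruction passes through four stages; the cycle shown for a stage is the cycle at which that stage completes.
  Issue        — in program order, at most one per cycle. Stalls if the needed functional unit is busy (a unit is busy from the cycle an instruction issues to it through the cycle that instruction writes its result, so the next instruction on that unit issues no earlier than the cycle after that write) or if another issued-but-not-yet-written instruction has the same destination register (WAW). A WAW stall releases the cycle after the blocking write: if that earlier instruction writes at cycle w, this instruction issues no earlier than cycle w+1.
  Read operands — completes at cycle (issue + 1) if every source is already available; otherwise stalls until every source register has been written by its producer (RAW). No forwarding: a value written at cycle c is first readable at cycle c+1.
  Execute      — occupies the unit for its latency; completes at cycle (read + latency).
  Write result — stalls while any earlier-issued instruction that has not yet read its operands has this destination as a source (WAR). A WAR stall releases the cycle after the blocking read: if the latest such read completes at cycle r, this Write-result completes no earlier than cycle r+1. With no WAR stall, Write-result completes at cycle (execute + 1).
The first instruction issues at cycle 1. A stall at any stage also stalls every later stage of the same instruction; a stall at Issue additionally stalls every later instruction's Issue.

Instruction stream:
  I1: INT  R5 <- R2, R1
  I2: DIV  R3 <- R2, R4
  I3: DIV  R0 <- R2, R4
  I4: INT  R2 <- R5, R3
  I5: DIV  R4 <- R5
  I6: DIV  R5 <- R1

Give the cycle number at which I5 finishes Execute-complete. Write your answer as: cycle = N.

cycle = 33

I1: IS=1 RO=2 EX=3 WR=4
I2: IS=2 RO=3 EX=11 WR=12
I3: IS=13 RO=14 EX=22 WR=23  [struct: DIV busy until I2 writes@12]
I4: IS=14 RO=15 EX=16 WR=17
I5: IS=24 RO=25 EX=33 WR=34  [struct: DIV busy until I3 writes@23]
I6: IS=35 RO=36 EX=44 WR=45  [struct: DIV busy until I5 writes@34]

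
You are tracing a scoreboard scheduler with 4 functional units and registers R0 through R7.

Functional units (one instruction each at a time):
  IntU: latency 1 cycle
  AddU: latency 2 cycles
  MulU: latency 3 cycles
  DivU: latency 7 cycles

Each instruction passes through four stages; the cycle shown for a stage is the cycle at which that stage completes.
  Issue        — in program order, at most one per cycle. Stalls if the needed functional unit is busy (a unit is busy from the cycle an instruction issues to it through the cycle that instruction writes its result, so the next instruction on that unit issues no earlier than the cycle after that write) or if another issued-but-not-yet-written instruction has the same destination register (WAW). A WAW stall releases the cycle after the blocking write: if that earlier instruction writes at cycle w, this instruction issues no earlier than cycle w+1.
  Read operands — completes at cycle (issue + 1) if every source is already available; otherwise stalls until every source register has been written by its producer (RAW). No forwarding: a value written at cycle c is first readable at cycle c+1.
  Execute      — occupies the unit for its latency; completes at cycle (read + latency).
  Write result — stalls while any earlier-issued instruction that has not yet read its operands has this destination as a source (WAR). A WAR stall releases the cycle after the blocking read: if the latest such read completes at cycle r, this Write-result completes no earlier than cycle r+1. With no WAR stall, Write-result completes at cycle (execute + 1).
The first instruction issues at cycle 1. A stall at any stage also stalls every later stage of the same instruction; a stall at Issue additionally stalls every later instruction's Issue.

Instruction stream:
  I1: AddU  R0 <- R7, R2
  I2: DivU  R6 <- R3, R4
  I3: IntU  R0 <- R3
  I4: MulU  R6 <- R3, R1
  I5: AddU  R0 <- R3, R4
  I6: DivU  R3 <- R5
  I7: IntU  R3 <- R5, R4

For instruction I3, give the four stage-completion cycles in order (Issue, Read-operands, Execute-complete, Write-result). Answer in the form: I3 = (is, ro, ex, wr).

[1] I1→AddU
[2] I1 RO | I2→DivU
[3] I2 RO
[4] I1 EX
[5] I1 WR R0
[6] I3→IntU
[7] I3 RO
[8] I3 EX
[9] I3 WR R0
[10] I2 EX
[11] I2 WR R6
[12] I4→MulU
[13] I4 RO | I5→AddU
[14] I5 RO | I6→DivU
[15] I6 RO
[16] I4 EX | I5 EX
[17] I4 WR R6 | I5 WR R0
[22] I6 EX
[23] I6 WR R3
[24] I7→IntU
[25] I7 RO
[26] I7 EX
[27] I7 WR R3

I3 = (6, 7, 8, 9)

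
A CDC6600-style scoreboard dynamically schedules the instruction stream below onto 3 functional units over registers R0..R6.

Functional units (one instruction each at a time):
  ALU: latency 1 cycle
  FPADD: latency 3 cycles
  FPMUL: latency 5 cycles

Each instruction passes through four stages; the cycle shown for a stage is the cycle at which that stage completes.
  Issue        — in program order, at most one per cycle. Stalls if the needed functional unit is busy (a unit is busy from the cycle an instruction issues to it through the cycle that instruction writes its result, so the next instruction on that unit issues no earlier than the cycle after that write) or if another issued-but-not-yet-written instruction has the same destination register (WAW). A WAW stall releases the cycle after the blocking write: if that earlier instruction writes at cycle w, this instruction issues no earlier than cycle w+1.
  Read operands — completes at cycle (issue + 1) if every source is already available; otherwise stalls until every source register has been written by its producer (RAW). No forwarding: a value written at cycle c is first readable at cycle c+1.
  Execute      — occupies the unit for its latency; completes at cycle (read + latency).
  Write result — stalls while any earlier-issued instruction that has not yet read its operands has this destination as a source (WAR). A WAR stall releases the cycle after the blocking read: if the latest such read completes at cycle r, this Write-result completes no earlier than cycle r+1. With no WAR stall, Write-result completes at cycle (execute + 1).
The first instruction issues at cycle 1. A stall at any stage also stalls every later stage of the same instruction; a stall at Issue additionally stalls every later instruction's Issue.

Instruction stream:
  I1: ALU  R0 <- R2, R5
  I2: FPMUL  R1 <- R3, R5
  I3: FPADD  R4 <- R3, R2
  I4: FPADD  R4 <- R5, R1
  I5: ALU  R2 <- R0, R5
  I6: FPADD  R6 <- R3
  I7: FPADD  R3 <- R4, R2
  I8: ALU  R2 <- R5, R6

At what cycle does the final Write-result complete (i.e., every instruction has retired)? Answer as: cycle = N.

cycle = 26

[1] I1→ALU
[2] I1 RO | I2→FPMUL
[3] I1 EX | I2 RO | I3→FPADD
[4] I1 WR R0 | I3 RO
[7] I3 EX
[8] I2 EX | I3 WR R4
[9] I2 WR R1 | I4→FPADD
[10] I4 RO | I5→ALU
[11] I5 RO
[12] I5 EX
[13] I4 EX | I5 WR R2
[14] I4 WR R4
[15] I6→FPADD
[16] I6 RO
[19] I6 EX
[20] I6 WR R6
[21] I7→FPADD
[22] I7 RO | I8→ALU
[23] I8 RO
[24] I8 EX
[25] I7 EX | I8 WR R2
[26] I7 WR R3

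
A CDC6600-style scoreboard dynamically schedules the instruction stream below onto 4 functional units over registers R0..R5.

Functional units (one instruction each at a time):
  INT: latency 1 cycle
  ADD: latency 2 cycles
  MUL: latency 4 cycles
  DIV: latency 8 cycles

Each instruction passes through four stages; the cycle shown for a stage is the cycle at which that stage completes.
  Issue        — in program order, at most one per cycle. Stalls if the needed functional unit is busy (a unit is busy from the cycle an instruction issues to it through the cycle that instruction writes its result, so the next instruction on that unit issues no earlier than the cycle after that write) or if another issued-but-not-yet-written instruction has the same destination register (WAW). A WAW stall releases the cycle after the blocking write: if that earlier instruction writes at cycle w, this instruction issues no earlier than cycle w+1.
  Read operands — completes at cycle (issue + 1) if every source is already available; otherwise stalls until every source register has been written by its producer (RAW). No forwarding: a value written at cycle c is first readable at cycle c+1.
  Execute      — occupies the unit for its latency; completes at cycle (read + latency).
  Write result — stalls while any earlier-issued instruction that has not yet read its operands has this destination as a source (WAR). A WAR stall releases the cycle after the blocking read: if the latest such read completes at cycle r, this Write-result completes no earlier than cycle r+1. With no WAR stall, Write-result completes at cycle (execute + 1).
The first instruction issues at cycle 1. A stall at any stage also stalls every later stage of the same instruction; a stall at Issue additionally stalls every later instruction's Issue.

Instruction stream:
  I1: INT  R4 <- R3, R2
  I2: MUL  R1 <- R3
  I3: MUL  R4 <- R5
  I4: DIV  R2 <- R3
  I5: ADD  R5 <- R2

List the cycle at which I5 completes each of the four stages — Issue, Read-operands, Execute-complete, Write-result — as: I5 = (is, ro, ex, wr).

I1: IS=1 RO=2 EX=3 WR=4
I2: IS=2 RO=3 EX=7 WR=8
I3: IS=9 RO=10 EX=14 WR=15  [struct: MUL busy until I2 writes@8]
I4: IS=10 RO=11 EX=19 WR=20
I5: IS=11 RO=21 EX=23 WR=24  [RAW R2: wait I4 write@20]

I5 = (11, 21, 23, 24)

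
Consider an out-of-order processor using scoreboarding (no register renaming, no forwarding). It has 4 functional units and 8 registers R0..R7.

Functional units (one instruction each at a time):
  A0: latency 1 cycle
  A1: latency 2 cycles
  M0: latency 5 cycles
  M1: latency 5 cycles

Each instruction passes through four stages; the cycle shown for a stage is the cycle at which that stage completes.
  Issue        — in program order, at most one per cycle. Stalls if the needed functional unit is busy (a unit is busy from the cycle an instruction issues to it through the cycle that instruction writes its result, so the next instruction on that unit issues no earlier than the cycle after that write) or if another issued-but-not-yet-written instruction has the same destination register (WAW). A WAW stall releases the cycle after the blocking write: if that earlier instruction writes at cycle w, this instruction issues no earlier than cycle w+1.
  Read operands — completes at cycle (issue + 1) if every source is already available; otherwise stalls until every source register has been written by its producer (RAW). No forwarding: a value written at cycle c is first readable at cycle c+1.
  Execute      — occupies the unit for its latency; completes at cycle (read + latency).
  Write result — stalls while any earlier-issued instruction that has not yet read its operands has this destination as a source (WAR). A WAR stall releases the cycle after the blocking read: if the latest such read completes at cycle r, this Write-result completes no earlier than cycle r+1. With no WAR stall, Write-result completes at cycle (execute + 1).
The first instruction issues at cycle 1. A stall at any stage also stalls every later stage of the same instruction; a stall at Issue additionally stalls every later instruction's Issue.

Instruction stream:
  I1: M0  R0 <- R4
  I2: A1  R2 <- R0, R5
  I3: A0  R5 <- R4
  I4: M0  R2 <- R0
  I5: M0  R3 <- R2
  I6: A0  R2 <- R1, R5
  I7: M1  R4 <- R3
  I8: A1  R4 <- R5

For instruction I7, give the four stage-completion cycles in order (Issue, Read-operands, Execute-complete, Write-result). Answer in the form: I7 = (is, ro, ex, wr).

[1] issue I1 (M0)
[2] I1 read-ops; issue I2 (A1)
[3] issue I3 (A0)
[4] I3 read-ops
[5] I3 finished on A0
[7] I1 finished on M0
[8] I1→R0
[9] I2 read-ops
[10] I3→R5
[11] I2 finished on A1
[12] I2→R2
[13] issue I4 (M0)
[14] I4 read-ops
[19] I4 finished on M0
[20] I4→R2
[21] issue I5 (M0)
[22] I5 read-ops; issue I6 (A0)
[23] I6 read-ops; issue I7 (M1)
[24] I6 finished on A0
[25] I6→R2
[27] I5 finished on M0
[28] I5→R3
[29] I7 read-ops
[34] I7 finished on M1
[35] I7→R4
[36] issue I8 (A1)
[37] I8 read-ops
[39] I8 finished on A1
[40] I8→R4

I7 = (23, 29, 34, 35)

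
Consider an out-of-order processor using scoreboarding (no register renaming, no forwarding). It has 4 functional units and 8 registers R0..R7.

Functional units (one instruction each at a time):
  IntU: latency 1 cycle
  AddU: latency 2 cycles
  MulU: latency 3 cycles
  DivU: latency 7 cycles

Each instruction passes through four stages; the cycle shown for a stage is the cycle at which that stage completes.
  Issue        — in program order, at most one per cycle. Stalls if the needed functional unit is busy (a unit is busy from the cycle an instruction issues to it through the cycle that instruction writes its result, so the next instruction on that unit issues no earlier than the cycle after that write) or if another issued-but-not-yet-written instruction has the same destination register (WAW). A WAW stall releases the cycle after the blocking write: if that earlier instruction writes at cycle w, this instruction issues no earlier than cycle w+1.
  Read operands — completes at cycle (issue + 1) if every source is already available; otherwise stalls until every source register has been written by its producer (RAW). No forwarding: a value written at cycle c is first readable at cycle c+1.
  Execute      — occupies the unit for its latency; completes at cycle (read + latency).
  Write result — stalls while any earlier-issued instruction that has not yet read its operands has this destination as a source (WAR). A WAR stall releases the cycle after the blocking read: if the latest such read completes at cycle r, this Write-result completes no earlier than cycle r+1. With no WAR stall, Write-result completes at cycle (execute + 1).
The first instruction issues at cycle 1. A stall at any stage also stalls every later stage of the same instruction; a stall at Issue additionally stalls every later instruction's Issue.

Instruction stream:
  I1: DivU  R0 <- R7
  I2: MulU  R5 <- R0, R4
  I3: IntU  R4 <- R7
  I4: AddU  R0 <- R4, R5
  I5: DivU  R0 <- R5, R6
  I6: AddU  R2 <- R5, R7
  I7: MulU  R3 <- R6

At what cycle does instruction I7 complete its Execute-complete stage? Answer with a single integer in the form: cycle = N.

t=1  I1→DivU
t=2  I1 RO; I2→MulU
t=3  I3→IntU
t=4  I3 RO
t=5  I3 EX
t=9  I1 EX
t=10  I1 WR R0
t=11  I2 RO; I4→AddU
t=12  I3 WR R4
t=14  I2 EX
t=15  I2 WR R5
t=16  I4 RO
t=18  I4 EX
t=19  I4 WR R0
t=20  I5→DivU
t=21  I5 RO; I6→AddU
t=22  I6 RO; I7→MulU
t=23  I7 RO
t=24  I6 EX
t=25  I6 WR R2
t=26  I7 EX
t=27  I7 WR R3
t=28  I5 EX
t=29  I5 WR R0

cycle = 26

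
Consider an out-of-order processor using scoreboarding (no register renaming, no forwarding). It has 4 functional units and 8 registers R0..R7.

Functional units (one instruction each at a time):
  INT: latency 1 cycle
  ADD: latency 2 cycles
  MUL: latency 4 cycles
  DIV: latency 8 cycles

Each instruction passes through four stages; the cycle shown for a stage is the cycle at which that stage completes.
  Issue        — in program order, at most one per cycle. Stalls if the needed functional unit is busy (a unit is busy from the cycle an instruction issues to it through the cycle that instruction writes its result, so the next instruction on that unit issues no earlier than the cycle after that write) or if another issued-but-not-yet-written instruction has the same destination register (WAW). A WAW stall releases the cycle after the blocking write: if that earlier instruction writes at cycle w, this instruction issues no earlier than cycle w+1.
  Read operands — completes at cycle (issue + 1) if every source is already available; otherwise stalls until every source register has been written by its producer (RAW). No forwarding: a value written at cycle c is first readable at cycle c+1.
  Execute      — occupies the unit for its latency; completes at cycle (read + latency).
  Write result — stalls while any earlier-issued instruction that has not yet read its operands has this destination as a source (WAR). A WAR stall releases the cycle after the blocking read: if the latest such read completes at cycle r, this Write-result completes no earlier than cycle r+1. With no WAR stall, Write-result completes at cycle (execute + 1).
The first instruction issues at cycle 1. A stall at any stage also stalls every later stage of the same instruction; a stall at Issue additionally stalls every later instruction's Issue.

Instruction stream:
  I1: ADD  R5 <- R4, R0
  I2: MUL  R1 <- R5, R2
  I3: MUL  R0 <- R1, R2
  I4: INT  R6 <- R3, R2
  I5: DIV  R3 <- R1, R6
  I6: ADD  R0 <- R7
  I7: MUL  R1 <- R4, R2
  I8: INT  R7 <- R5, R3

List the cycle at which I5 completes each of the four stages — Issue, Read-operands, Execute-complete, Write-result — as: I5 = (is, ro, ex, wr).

1) issue 1, read 2, done 4, write 5
2) issue 2, read 6, done 10, write 11  <RAW R5: wait I1 write@5>
3) issue 12, read 13, done 17, write 18  <struct: MUL busy until I2 writes@11>
4) issue 13, read 14, done 15, write 16
5) issue 14, read 17, done 25, write 26  <RAW R6: wait I4 write@16>
6) issue 19, read 20, done 22, write 23  <WAW R0: wait I3 write@18>
7) issue 20, read 21, done 25, write 26
8) issue 21, read 27, done 28, write 29  <RAW R3: wait I5 write@26>

I5 = (14, 17, 25, 26)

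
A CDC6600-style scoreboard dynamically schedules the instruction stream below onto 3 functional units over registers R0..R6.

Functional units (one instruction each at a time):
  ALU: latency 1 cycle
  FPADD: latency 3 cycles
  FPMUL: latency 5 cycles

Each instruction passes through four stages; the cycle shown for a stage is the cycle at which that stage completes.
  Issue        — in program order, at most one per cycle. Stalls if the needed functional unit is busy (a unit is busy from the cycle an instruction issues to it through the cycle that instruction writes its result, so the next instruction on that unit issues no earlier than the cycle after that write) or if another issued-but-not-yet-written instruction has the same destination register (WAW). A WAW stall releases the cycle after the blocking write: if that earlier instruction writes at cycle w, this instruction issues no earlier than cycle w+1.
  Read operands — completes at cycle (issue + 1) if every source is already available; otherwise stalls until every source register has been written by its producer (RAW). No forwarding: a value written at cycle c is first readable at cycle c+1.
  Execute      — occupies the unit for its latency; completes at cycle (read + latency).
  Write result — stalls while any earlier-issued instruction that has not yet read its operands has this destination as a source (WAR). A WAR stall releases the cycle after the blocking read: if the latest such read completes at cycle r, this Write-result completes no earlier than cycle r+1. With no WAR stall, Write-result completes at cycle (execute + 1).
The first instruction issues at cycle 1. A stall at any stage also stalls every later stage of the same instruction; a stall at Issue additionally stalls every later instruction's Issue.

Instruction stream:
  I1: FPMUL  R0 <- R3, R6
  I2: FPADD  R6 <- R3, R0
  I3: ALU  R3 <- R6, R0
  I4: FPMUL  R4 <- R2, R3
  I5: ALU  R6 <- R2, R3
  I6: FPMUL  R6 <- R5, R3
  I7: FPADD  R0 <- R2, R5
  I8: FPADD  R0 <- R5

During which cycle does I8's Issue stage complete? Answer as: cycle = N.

cycle = 31

I1  is:1  ro:2  ex:7  wr:8
I2  is:2  ro:9  ex:12  wr:13  — RAW R0: wait I1 write@8
I3  is:3  ro:14  ex:15  wr:16  — RAW R6: wait I2 write@13
I4  is:9  ro:17  ex:22  wr:23  — struct: FPMUL busy until I1 writes@8, RAW R3: wait I3 write@16
I5  is:17  ro:18  ex:19  wr:20  — struct: ALU busy until I3 writes@16
I6  is:24  ro:25  ex:30  wr:31  — struct: FPMUL busy until I4 writes@23
I7  is:25  ro:26  ex:29  wr:30
I8  is:31  ro:32  ex:35  wr:36  — struct: FPADD busy until I7 writes@30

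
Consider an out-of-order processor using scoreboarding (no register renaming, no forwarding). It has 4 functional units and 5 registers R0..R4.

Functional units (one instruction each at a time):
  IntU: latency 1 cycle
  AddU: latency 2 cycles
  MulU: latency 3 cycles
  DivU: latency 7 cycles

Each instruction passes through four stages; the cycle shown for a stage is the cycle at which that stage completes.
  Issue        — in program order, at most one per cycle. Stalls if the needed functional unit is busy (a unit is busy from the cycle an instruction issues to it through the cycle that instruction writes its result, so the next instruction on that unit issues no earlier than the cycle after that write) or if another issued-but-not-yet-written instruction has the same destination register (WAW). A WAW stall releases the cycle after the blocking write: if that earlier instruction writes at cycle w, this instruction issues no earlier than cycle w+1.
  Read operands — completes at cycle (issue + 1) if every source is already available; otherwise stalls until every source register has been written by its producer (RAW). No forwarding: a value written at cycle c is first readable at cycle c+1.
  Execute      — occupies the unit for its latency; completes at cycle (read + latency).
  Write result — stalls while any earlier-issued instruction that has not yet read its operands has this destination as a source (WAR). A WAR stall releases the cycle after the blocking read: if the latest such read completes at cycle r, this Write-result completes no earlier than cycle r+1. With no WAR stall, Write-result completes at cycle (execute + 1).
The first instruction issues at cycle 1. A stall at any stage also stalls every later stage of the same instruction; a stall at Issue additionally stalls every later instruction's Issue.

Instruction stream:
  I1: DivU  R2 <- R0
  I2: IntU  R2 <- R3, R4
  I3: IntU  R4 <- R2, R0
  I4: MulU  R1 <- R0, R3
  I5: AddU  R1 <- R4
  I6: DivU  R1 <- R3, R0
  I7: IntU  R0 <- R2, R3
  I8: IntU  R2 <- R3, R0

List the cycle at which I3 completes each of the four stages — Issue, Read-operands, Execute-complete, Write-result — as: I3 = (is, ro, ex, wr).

I3 = (15, 16, 17, 18)

I1 -> (1, 2, 9, 10)
I2 -> (11, 12, 13, 14)  // WAW R2: wait I1 write@10
I3 -> (15, 16, 17, 18)  // struct: IntU busy until I2 writes@14
I4 -> (16, 17, 20, 21)
I5 -> (22, 23, 25, 26)  // WAW R1: wait I4 write@21
I6 -> (27, 28, 35, 36)  // WAW R1: wait I5 write@26
I7 -> (28, 29, 30, 31)
I8 -> (32, 33, 34, 35)  // struct: IntU busy until I7 writes@31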